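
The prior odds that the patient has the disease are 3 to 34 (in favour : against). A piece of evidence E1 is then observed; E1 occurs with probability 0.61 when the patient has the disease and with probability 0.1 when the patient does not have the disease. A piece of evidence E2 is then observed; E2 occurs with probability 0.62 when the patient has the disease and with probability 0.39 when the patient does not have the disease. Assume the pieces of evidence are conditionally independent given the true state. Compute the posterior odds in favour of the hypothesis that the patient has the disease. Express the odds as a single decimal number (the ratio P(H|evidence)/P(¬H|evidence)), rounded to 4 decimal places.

Prior odds = 3/34 = 0.088235. In log-odds, ln(0.088235) = -2.4277.
Add log likelihood ratios: ln(6.1000) + ln(1.5897) = 2.2719.
Posterior log-odds = -0.15589, so posterior odds = exp(-0.15589) = 0.85566.

Posterior odds ≈ 0.8557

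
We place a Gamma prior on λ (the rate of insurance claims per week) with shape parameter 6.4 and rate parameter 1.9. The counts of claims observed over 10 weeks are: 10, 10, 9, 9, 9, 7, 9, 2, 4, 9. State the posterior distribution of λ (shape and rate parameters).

Posterior: Gamma(shape=84.4, rate=11.9)

Total count ∑xᵢ = 78 over n = 10 weeks.
Gamma is conjugate to the Poisson likelihood: posterior is Gamma(shape = 6.4+78 = 84.4, rate = 1.9+10 = 11.9).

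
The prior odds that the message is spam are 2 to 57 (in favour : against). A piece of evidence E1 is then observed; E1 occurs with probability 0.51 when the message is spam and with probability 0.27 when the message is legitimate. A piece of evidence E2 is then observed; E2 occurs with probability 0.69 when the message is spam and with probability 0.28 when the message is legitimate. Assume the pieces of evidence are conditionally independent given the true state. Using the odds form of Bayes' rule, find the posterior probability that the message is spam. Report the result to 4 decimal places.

Posterior probability ≈ 0.1404

Prior odds = 2/57 = 0.035088. In log-odds, ln(0.035088) = -3.3499.
Add log likelihood ratios: ln(1.8889) + ln(2.4643) = 1.5379.
Posterior log-odds = -1.8120, so posterior odds = exp(-1.8120) = 0.16332. Converting, P(H|E) = 0.16332/1.1633 = 0.1404.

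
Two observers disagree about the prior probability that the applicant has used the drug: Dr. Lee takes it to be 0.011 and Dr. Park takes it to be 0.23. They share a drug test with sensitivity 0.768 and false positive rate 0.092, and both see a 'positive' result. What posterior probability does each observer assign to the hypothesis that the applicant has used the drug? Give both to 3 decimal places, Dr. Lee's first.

The likelihood ratio for a 'positive' result is 0.768/0.092 = 8.3478.
Dr. Lee: prior odds 0.011/0.989 = 0.011122; posterior odds 0.092847; posterior probability 0.085.
Dr. Park: prior odds 0.23/0.77 = 0.29870; posterior odds 2.4935; posterior probability 0.714.

Dr. Lee: 0.085; Dr. Park: 0.714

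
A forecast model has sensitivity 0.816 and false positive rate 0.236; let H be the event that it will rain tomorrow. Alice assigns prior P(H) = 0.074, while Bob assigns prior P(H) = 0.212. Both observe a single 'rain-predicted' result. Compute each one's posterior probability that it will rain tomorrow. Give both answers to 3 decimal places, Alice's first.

P('+'|H) = 0.816, P('+'|¬H) = 0.236.
Alice: numerator 0.816·0.074 = 0.060384; evidence = 0.060384+0.236·0.926 = 0.27892; posterior = 0.216.
Bob: numerator 0.816·0.212 = 0.17299; evidence = 0.17299+0.236·0.788 = 0.35896; posterior = 0.482.

Alice: 0.216; Bob: 0.482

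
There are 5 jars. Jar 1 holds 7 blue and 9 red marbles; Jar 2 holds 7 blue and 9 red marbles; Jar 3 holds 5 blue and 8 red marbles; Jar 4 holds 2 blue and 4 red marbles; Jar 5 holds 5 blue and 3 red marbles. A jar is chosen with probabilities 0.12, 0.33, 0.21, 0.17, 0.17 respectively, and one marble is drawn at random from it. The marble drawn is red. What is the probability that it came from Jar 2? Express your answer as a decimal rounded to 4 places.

Posterior probability ≈ 0.3318

P(red|Jar 1) = 0.5625; P(red|Jar 2) = 0.5625; P(red|Jar 3) = 0.6154; P(red|Jar 4) = 0.6667; P(red|Jar 5) = 0.375.
Prior × likelihood for each source: 0.12·0.5625=0.06750, 0.33·0.5625=0.1856, 0.21·0.6154=0.1292, 0.17·0.6667=0.1133, 0.17·0.375=0.06375. Summing gives P(red) = 0.55944.
P(Jar 2 | red) = 0.1856 / 0.55944 = 0.3318.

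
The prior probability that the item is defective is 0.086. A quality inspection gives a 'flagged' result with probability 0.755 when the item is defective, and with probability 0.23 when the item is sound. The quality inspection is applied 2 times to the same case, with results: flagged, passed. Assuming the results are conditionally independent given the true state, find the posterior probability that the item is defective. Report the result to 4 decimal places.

Posterior P(H) ≈ 0.0895

Let H be the event that the item is defective; start with P(H) = 0.086. P('flagged'|H) = 0.755, P('flagged'|¬H) = 0.23.
Update on result 1 ('flagged'): P(H) ← 0.755·0.0860 / (0.755·0.0860 + 0.23·0.9140) = 0.064930/0.27515 = 0.2360.
Update on result 2 ('passed'): P(H) ← 0.245·0.2360 / (0.245·0.2360 + 0.77·0.7640) = 0.057815/0.64611 = 0.0895.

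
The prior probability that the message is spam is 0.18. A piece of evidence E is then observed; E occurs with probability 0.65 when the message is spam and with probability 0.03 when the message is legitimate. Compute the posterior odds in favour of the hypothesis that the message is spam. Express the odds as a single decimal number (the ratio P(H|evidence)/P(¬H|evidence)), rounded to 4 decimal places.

Prior odds = 0.18/(1−0.18) = 0.21951. In log-odds, ln(0.21951) = -1.5163.
Add log likelihood ratio: ln(21.667) = 3.0758.
Posterior log-odds = 1.5594, so posterior odds = exp(1.5594) = 4.7561.

Posterior odds ≈ 4.7561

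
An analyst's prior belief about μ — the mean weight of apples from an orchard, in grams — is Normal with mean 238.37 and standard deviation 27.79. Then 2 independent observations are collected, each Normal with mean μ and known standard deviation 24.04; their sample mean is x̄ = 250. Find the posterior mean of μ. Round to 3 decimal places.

Posterior mean ≈ 246.833

Prior precision 1/τ₀² = 1/27.79² = 0.00129486; data precision n/σ² = 2/24.04² = 0.00346068.
Posterior precision = 0.00129486 + 0.00346068 = 0.00475554.
Posterior mean = (0.00129486·238.37 + 0.00346068·250) / 0.00475554 = 246.833.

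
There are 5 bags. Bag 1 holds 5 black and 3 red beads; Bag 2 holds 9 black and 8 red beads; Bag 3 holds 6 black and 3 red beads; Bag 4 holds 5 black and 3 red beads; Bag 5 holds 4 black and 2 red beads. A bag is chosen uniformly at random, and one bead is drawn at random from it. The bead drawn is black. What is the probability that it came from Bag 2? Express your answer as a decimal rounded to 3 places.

Tabulate prior·likelihood by source: [1] prior 0.2, lik 0.625, product 0.1250; [2] prior 0.2, lik 0.5294, product 0.1059; [3] prior 0.2, lik 0.6667, product 0.1333; [4] prior 0.2, lik 0.625, product 0.1250; [5] prior 0.2, lik 0.6667, product 0.1333.
Normalizing constant = 0.62255; the posterior for Bag 2 is its product over the sum, 0.1059/0.62255 = 0.170.

Posterior probability ≈ 0.170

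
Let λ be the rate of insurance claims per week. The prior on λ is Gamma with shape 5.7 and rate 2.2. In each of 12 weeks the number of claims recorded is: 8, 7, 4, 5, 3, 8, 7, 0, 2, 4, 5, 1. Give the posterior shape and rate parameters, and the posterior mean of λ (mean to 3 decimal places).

Posterior: Gamma(shape=59.7, rate=14.2); mean ≈ 4.204

The Poisson likelihood adds the total count to the shape and the number of exposure periods to the rate. Here ∑xᵢ = 54 and n = 12, so shape 5.7→59.7 and rate 2.2→14.2.
E[λ | data] = 59.7/14.2 = 4.204.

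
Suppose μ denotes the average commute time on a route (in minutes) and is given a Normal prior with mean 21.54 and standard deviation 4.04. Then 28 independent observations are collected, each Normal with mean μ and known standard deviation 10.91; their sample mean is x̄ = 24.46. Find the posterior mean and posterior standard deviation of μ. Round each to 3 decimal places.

Prior precision 1/τ₀² = 1/4.04² = 0.0612685; data precision n/σ² = 28/10.91² = 0.235239.
Posterior precision = 0.0612685 + 0.235239 = 0.296507, giving posterior SD = 1/√0.296507 = 1.836.
Posterior mean = (0.0612685·21.54 + 0.235239·24.46) / 0.296507 = 23.857.

Posterior mean ≈ 23.857; posterior SD ≈ 1.836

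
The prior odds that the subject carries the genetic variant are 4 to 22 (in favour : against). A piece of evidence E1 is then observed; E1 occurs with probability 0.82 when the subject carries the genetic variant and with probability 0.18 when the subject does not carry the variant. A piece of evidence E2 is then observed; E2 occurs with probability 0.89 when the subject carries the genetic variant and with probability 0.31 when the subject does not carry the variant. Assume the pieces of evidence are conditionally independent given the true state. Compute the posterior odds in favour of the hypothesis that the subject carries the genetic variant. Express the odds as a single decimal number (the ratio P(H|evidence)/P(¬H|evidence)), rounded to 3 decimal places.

Prior odds = 4/22 = 0.18182.
Likelihood ratio for E1 = 0.82/0.18 = 4.5556.
Likelihood ratio for E2 = 0.89/0.31 = 2.8710.
Posterior odds = prior odds × LR₁ × LR₂ = 2.3780.

Posterior odds ≈ 2.378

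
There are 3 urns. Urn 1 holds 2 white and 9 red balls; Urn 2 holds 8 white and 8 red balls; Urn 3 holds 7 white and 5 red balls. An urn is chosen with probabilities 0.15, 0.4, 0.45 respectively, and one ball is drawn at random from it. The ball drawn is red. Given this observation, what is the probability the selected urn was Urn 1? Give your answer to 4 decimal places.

P(red|Urn 1) = 0.8182; P(red|Urn 2) = 0.5; P(red|Urn 3) = 0.4167.
Prior × likelihood for each source: 0.15·0.8182=0.1227, 0.4·0.5=0.2000, 0.45·0.4167=0.1875. Summing gives P(red) = 0.51023.
P(Urn 1 | red) = 0.1227 / 0.51023 = 0.2405.

Posterior probability ≈ 0.2405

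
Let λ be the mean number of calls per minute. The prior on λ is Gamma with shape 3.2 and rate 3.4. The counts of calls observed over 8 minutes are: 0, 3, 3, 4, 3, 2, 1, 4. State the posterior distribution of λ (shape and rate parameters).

Posterior: Gamma(shape=23.2, rate=11.4)

Total count ∑xᵢ = 20 over n = 8 minutes.
Gamma is conjugate to the Poisson likelihood: posterior is Gamma(shape = 3.2+20 = 23.2, rate = 3.4+8 = 11.4).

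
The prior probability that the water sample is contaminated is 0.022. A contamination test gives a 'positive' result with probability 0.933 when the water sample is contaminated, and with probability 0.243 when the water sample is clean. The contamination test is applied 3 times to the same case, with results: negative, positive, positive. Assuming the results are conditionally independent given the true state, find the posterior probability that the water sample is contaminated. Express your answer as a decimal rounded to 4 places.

Let H be the event that the water sample is contaminated; start with P(H) = 0.022. P('positive'|H) = 0.933, P('positive'|¬H) = 0.243.
Update on result 1 ('negative'): P(H) ← 0.067·0.0220 / (0.067·0.0220 + 0.757·0.9780) = 0.0014740/0.74182 = 0.0020.
Update on result 2 ('positive'): P(H) ← 0.933·0.0020 / (0.933·0.0020 + 0.243·0.9980) = 0.0018539/0.24437 = 0.0076.
Update on result 3 ('positive'): P(H) ← 0.933·0.0076 / (0.933·0.0076 + 0.243·0.9924) = 0.0070780/0.24823 = 0.0285.

Posterior P(H) ≈ 0.0285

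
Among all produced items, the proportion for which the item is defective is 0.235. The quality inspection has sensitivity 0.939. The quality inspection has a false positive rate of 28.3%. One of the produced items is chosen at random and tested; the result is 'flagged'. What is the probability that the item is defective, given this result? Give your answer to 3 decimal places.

P(H | E) ≈ 0.505

Let H be the event that the item is defective. P(H) = 0.235, so P(¬H) = 0.765. With E the 'flagged' result, P(E|H) = 0.939 and P(E|¬H) = 0.283.
P(E) = 0.939·0.235 + 0.283·0.765 = 0.22066 + 0.21649 = 0.43716.
By Bayes' theorem, P(H|E) = 0.22066 / 0.43716 = 0.505.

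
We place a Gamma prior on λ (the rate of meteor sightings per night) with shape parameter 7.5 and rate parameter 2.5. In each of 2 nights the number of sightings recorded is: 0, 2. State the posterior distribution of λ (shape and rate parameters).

Posterior: Gamma(shape=9.5, rate=4.5)

Total count ∑xᵢ = 2 over n = 2 nights.
Gamma is conjugate to the Poisson likelihood: posterior is Gamma(shape = 7.5+2 = 9.5, rate = 2.5+2 = 4.5).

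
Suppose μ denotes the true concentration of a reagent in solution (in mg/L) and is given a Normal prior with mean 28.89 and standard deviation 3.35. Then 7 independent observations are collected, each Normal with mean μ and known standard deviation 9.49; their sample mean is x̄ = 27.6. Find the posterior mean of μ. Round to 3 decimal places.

Posterior mean ≈ 28.289

With known σ, the Normal prior is conjugate. Weight on the data is w = (n/σ²)/(n/σ² + 1/τ₀²) = 0.0777259/(0.0777259+0.0891067) = 0.46589.
Posterior mean = w·x̄ + (1−w)·μ₀ = 0.46589·27.6 + 0.53411·28.89 = 28.289.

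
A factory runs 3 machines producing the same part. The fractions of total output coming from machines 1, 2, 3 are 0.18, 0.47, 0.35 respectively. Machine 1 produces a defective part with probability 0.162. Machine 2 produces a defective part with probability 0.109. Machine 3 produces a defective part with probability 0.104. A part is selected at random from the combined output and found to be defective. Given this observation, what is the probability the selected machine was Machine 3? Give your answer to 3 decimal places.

Posterior probability ≈ 0.312

P(defective|M1) = 0.162; P(defective|M2) = 0.109; P(defective|M3) = 0.104.
Prior × likelihood for each source: 0.18·0.162=0.02916, 0.47·0.109=0.05123, 0.35·0.104=0.03640. Summing gives P(defective) = 0.11679.
P(Machine 3 | defective) = 0.03640 / 0.11679 = 0.312.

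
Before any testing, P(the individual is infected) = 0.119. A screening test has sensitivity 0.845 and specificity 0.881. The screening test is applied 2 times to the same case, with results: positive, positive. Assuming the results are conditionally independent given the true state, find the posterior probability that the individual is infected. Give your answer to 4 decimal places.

Posterior P(H) ≈ 0.8720

With H the event that the individual is infected, the joint likelihood of the observed sequence is P(data|H) = 0.845·0.845 = 0.71402 and P(data|¬H) = 0.119·0.119 = 0.014161.
Bayes: P(H|data) = 0.119·0.71402 / (0.119·0.71402 + 0.881·0.014161) = 0.084969/0.097445 = 0.8720.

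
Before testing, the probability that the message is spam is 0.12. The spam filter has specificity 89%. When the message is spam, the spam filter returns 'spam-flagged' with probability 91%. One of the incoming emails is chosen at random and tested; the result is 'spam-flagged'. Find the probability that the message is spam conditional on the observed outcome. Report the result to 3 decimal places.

P(H | E) ≈ 0.530

Let H be the event that the message is spam. P(H) = 0.12, so P(¬H) = 0.88. With E the 'spam-flagged' result, P(E|H) = 0.91 and P(E|¬H) = 0.11.
P(E) = 0.91·0.12 + 0.11·0.88 = 0.10920 + 0.096800 = 0.20600.
By Bayes' theorem, P(H|E) = 0.10920 / 0.20600 = 0.530.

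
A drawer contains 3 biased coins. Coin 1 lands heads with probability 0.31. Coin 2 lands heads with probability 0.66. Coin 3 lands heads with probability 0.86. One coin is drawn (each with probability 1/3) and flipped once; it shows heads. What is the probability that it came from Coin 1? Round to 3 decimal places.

Posterior probability ≈ 0.169

Tabulate prior·likelihood by source: [1] prior 0.333333, lik 0.31, product 0.1033; [2] prior 0.333333, lik 0.66, product 0.2200; [3] prior 0.333333, lik 0.86, product 0.2867.
Normalizing constant = 0.61000; the posterior for Coin 1 is its product over the sum, 0.1033/0.61000 = 0.169.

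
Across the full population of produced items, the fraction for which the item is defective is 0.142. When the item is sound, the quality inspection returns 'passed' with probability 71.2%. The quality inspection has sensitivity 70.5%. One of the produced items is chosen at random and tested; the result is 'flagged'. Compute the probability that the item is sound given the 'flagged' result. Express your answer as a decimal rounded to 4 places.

Let H be the event that the item is defective. P(H) = 0.142, so P(¬H) = 0.858. With E the 'flagged' result, P(E|H) = 0.705 and P(E|¬H) = 0.288.
P(E) = 0.705·0.142 + 0.288·0.858 = 0.10011 + 0.24710 = 0.34721.
By Bayes' theorem, P(H|E) = 0.10011 / 0.34721 = 0.2883. Hence P(¬H|E) = 1 − 0.2883 = 0.7117.

P(¬H | E) ≈ 0.7117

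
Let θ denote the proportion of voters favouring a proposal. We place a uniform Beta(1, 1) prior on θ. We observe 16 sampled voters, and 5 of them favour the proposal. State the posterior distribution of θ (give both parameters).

Posterior: Beta(6, 12)

Observing 5 successes and 11 failures updates Beta(1, 1) by adding the success and failure counts to the two shape parameters: α = 1+5 = 6, β = 1+11 = 12.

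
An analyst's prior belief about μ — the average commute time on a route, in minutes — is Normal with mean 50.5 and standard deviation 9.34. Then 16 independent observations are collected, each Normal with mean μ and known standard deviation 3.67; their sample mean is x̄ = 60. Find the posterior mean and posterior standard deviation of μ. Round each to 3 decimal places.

Posterior mean ≈ 59.909; posterior SD ≈ 0.913

Prior precision 1/τ₀² = 1/9.34² = 0.0114632; data precision n/σ² = 16/3.67² = 1.18792.
Posterior precision = 0.0114632 + 1.18792 = 1.19939, giving posterior SD = 1/√1.19939 = 0.913.
Posterior mean = (0.0114632·50.5 + 1.18792·60) / 1.19939 = 59.909.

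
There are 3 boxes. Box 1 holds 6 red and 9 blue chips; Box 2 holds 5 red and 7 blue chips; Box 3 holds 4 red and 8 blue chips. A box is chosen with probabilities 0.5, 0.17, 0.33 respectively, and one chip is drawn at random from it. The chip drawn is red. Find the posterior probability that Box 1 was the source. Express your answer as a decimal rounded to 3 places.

Posterior probability ≈ 0.525

Tabulate prior·likelihood by source: [1] prior 0.5, lik 0.4, product 0.2000; [2] prior 0.17, lik 0.4167, product 0.07083; [3] prior 0.33, lik 0.3333, product 0.1100.
Normalizing constant = 0.38083; the posterior for Box 1 is its product over the sum, 0.2000/0.38083 = 0.525.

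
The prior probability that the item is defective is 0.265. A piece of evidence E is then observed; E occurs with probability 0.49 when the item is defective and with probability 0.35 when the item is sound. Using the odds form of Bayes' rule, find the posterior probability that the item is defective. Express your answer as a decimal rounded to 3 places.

Prior odds = 0.265/(1−0.265) = 0.36054. In log-odds, ln(0.36054) = -1.0201.
Add log likelihood ratio: ln(1.4000) = 0.33647.
Posterior log-odds = -0.68367, so posterior odds = exp(-0.68367) = 0.50476. Converting, P(H|E) = 0.50476/1.5048 = 0.335.

Posterior probability ≈ 0.335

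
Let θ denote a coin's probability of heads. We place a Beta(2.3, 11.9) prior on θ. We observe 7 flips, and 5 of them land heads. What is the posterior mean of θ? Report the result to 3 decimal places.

Observing 5 successes and 2 failures updates Beta(2.3, 11.9) by adding the success and failure counts to the two shape parameters: α = 2.3+5 = 7.3, β = 11.9+2 = 13.9.
E[θ | data] = 7.3/(7.3+13.9) = 0.344.

Posterior mean ≈ 0.344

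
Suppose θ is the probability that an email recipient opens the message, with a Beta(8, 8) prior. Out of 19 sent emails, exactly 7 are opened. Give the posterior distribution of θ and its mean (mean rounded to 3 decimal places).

Posterior: Beta(15, 20); mean ≈ 0.429

The binomial likelihood is conjugate to the Beta prior: with 7 successes and 12 failures, the posterior is Beta(8+7, 8+12) = Beta(15, 20).
E[θ | data] = 15/(15+20) = 0.429.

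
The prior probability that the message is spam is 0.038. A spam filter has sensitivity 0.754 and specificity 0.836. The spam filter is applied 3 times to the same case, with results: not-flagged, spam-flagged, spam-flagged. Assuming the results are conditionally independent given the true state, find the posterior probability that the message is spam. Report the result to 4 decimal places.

With H the event that the message is spam, the joint likelihood of the observed sequence is P(data|H) = 0.246·0.754·0.754 = 0.13985 and P(data|¬H) = 0.836·0.164·0.164 = 0.022485.
Bayes: P(H|data) = 0.038·0.13985 / (0.038·0.13985 + 0.962·0.022485) = 0.0053145/0.026945 = 0.1972.

Posterior P(H) ≈ 0.1972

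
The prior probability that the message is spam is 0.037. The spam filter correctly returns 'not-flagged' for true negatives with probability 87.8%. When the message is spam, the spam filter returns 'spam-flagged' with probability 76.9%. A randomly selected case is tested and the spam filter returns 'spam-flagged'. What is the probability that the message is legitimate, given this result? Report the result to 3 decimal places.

P(¬H | E) ≈ 0.805

Write H for 'the message is spam'. Prior odds H:¬H = 0.037/0.963 = 0.038422. For the 'spam-flagged' outcome, the likelihood ratio is 0.769/0.122 = 6.3033.
Posterior odds = 0.038422 × 6.3033 = 0.24218, so P(H|E) = 0.24218/(1+0.24218) = 0.195. Then P(¬H|E) = 1 − 0.195 = 0.805.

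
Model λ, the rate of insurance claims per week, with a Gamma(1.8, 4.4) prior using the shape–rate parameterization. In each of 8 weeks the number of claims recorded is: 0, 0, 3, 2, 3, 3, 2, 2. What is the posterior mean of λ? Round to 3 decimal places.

Posterior mean ≈ 1.355

Total count ∑xᵢ = 15 over n = 8 weeks.
Gamma is conjugate to the Poisson likelihood: posterior is Gamma(shape = 1.8+15 = 16.8, rate = 4.4+8 = 12.4).
E[λ | data] = 16.8/12.4 = 1.355.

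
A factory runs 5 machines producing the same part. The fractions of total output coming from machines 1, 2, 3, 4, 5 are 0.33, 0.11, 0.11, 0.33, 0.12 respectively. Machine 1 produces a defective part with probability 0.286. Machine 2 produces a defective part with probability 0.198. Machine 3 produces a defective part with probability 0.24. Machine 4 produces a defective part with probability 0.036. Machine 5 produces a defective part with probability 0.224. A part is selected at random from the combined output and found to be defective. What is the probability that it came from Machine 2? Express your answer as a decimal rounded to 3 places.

P(defective|M1) = 0.286; P(defective|M2) = 0.198; P(defective|M3) = 0.24; P(defective|M4) = 0.036; P(defective|M5) = 0.224.
Prior × likelihood for each source: 0.33·0.286=0.09438, 0.11·0.198=0.02178, 0.11·0.24=0.02640, 0.33·0.036=0.01188, 0.12·0.224=0.02688. Summing gives P(defective) = 0.18132.
P(Machine 2 | defective) = 0.02178 / 0.18132 = 0.120.

Posterior probability ≈ 0.120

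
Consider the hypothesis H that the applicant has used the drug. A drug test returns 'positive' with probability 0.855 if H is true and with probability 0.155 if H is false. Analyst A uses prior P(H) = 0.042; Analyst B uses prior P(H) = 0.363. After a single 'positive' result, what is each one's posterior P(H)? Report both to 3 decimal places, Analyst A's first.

Analyst A: 0.195; Analyst B: 0.759

P('+'|H) = 0.855, P('+'|¬H) = 0.155.
Analyst A: numerator 0.855·0.042 = 0.035910; evidence = 0.035910+0.155·0.958 = 0.18440; posterior = 0.195.
Analyst B: numerator 0.855·0.363 = 0.31037; evidence = 0.31037+0.155·0.637 = 0.40910; posterior = 0.759.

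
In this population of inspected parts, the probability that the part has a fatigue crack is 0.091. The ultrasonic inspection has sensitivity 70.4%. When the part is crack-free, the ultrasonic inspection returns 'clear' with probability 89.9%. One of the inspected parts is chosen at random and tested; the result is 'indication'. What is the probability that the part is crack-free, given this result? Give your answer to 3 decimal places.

P(¬H | E) ≈ 0.589

Let H be the event that the part has a fatigue crack. P(H) = 0.091, so P(¬H) = 0.909. With E the 'indication' result, P(E|H) = 0.704 and P(E|¬H) = 0.101.
P(E) = 0.704·0.091 + 0.101·0.909 = 0.064064 + 0.091809 = 0.15587.
By Bayes' theorem, P(H|E) = 0.064064 / 0.15587 = 0.411. Hence P(¬H|E) = 1 − 0.411 = 0.589.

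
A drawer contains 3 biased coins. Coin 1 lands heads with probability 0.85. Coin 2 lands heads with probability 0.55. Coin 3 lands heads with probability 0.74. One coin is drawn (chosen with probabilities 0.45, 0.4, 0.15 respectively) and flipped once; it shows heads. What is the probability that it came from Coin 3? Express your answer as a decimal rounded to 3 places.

Posterior probability ≈ 0.156

P(heads|C1) = 0.85; P(heads|C2) = 0.55; P(heads|C3) = 0.74.
Prior × likelihood for each source: 0.45·0.85=0.3825, 0.4·0.55=0.2200, 0.15·0.74=0.1110. Summing gives P(heads) = 0.71350.
P(Coin 3 | heads) = 0.1110 / 0.71350 = 0.156.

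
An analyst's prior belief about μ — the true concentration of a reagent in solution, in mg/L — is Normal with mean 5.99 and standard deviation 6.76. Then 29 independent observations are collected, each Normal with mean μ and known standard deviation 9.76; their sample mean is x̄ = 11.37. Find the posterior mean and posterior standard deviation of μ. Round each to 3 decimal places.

Prior precision 1/τ₀² = 1/6.76² = 0.0218830; data precision n/σ² = 29/9.76² = 0.304438.
Posterior precision = 0.0218830 + 0.304438 = 0.326321, giving posterior SD = 1/√0.326321 = 1.751.
Posterior mean = (0.0218830·5.99 + 0.304438·11.37) / 0.326321 = 11.009.

Posterior mean ≈ 11.009; posterior SD ≈ 1.751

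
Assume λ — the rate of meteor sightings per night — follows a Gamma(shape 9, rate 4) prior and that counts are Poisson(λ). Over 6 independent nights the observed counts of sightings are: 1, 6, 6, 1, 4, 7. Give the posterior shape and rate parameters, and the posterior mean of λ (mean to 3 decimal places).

Posterior: Gamma(shape=34, rate=10); mean ≈ 3.400

Total count ∑xᵢ = 25 over n = 6 nights.
Gamma is conjugate to the Poisson likelihood: posterior is Gamma(shape = 9+25 = 34, rate = 4+6 = 10).
Posterior mean = shape/rate = 34/10 = 3.400.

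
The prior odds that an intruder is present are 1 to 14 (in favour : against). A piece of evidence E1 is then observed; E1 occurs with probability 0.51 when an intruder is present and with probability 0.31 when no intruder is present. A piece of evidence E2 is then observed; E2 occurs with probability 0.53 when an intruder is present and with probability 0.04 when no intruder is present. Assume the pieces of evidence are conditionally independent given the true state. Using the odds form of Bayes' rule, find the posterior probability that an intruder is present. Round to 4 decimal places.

Prior odds = 1/14 = 0.071429.
Likelihood ratio for E1 = 0.51/0.31 = 1.6452.
Likelihood ratio for E2 = 0.53/0.04 = 13.250.
Posterior odds = prior odds × LR₁ × LR₂ = 1.5570.
Posterior probability = odds/(1+odds) = 1.5570/2.5570 = 0.6089.

Posterior probability ≈ 0.6089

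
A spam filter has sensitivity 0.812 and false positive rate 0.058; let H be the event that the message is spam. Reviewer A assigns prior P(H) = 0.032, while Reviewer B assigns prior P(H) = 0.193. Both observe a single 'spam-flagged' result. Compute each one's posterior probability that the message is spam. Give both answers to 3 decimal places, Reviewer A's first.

Reviewer A: 0.316; Reviewer B: 0.770

P('+'|H) = 0.812, P('+'|¬H) = 0.058.
Reviewer A: numerator 0.812·0.032 = 0.025984; evidence = 0.025984+0.058·0.968 = 0.082128; posterior = 0.316.
Reviewer B: numerator 0.812·0.193 = 0.15672; evidence = 0.15672+0.058·0.807 = 0.20352; posterior = 0.770.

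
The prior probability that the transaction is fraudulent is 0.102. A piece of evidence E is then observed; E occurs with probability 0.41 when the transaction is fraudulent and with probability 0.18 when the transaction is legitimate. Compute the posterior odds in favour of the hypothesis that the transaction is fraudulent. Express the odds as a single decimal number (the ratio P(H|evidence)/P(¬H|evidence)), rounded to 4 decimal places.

Posterior odds ≈ 0.2587

Prior odds = 0.102/(1−0.102) = 0.11359.
Likelihood ratio for E = 0.41/0.18 = 2.2778.
Posterior odds = prior odds × LR = 0.25872.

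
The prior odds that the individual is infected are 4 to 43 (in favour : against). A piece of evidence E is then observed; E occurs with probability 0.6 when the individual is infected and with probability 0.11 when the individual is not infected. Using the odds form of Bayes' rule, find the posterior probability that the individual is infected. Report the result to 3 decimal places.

Prior odds = 4/43 = 0.093023. In log-odds, ln(0.093023) = -2.3749.
Add log likelihood ratio: ln(5.4545) = 1.6964.
Posterior log-odds = -0.67846, so posterior odds = exp(-0.67846) = 0.50740. Converting, P(H|E) = 0.50740/1.5074 = 0.337.

Posterior probability ≈ 0.337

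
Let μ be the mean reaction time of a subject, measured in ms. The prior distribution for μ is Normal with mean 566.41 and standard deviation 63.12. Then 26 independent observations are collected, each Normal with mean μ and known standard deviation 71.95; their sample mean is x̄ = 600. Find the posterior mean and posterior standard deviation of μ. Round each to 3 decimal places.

Posterior mean ≈ 598.401; posterior SD ≈ 13.771

With known σ, the Normal prior is conjugate. Weight on the data is w = (n/σ²)/(n/σ² + 1/τ₀²) = 0.00502241/(0.00502241+0.00025100) = 0.95240.
Posterior mean = w·x̄ + (1−w)·μ₀ = 0.95240·600 + 0.047597·566.41 = 598.401. Posterior variance = 1/(0.00502241+0.00025100) = 189.631, so SD = 13.771.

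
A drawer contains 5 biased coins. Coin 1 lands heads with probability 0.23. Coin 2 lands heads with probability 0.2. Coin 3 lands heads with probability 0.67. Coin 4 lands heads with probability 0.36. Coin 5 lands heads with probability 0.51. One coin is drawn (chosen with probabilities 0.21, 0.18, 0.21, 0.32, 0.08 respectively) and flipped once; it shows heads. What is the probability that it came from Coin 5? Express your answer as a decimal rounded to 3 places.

Tabulate prior·likelihood by source: [1] prior 0.21, lik 0.23, product 0.04830; [2] prior 0.18, lik 0.2, product 0.03600; [3] prior 0.21, lik 0.67, product 0.1407; [4] prior 0.32, lik 0.36, product 0.1152; [5] prior 0.08, lik 0.51, product 0.04080.
Normalizing constant = 0.38100; the posterior for Coin 5 is its product over the sum, 0.04080/0.38100 = 0.107.

Posterior probability ≈ 0.107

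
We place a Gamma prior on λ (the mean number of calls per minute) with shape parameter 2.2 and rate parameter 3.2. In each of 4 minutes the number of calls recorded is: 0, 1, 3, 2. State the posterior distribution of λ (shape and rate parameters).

The Poisson likelihood adds the total count to the shape and the number of exposure periods to the rate. Here ∑xᵢ = 6 and n = 4, so shape 2.2→8.2 and rate 3.2→7.2.

Posterior: Gamma(shape=8.2, rate=7.2)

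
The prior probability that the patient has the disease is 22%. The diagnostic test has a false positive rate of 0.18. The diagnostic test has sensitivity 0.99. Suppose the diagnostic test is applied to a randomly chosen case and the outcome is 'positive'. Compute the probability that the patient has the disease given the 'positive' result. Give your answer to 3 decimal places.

Write H for 'the patient has the disease'. Prior odds H:¬H = 0.22/0.78 = 0.28205. For the 'positive' outcome, the likelihood ratio is 0.99/0.18 = 5.5000.
Posterior odds = 0.28205 × 5.5000 = 1.5513, so P(H|E) = 1.5513/(1+1.5513) = 0.608.

P(H | E) ≈ 0.608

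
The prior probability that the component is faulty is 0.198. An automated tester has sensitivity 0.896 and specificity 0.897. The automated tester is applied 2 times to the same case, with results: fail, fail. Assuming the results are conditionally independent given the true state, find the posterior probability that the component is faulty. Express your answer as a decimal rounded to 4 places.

With H the event that the component is faulty, the joint likelihood of the observed sequence is P(data|H) = 0.896·0.896 = 0.80282 and P(data|¬H) = 0.103·0.103 = 0.010609.
Bayes: P(H|data) = 0.198·0.80282 / (0.198·0.80282 + 0.802·0.010609) = 0.15896/0.16747 = 0.9492.

Posterior P(H) ≈ 0.9492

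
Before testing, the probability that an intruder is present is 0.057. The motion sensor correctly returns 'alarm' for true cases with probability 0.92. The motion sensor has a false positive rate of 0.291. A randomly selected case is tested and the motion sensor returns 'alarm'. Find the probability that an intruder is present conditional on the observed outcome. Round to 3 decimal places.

P(H | E) ≈ 0.160

Let H be the event that an intruder is present. P(H) = 0.057, so P(¬H) = 0.943. With E the 'alarm' result, P(E|H) = 0.92 and P(E|¬H) = 0.291.
P(E) = 0.92·0.057 + 0.291·0.943 = 0.052440 + 0.27441 = 0.32685.
By Bayes' theorem, P(H|E) = 0.052440 / 0.32685 = 0.160.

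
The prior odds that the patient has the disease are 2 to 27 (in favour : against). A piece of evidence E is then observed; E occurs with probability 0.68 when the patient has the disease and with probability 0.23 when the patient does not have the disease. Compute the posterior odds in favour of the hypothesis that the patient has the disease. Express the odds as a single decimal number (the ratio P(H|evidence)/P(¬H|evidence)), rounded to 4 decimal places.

Prior odds = 2/27 = 0.074074. In log-odds, ln(0.074074) = -2.6027.
Add log likelihood ratio: ln(2.9565) = 1.0840.
Posterior log-odds = -1.5187, so posterior odds = exp(-1.5187) = 0.21900.

Posterior odds ≈ 0.2190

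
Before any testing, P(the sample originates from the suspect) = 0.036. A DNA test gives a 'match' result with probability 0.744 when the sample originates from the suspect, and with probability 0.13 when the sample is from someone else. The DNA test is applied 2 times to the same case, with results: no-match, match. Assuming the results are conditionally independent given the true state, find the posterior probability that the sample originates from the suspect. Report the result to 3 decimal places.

Posterior P(H) ≈ 0.059

Let H be the event that the sample originates from the suspect; start with P(H) = 0.036. P('match'|H) = 0.744, P('match'|¬H) = 0.13.
Update on result 1 ('no-match'): P(H) ← 0.256·0.0360 / (0.256·0.0360 + 0.87·0.9640) = 0.0092160/0.84790 = 0.0109.
Update on result 2 ('match'): P(H) ← 0.744·0.0109 / (0.744·0.0109 + 0.13·0.9891) = 0.0080867/0.13667 = 0.0592.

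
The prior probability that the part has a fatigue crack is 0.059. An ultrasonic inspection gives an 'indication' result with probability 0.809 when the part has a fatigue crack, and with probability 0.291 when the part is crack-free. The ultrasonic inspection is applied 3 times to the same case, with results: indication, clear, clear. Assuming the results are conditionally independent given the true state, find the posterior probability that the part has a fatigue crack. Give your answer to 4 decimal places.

With H the event that the part has a fatigue crack, the joint likelihood of the observed sequence is P(data|H) = 0.809·0.191·0.191 = 0.029513 and P(data|¬H) = 0.291·0.709·0.709 = 0.14628.
Bayes: P(H|data) = 0.059·0.029513 / (0.059·0.029513 + 0.941·0.14628) = 0.0017413/0.13939 = 0.0125.

Posterior P(H) ≈ 0.0125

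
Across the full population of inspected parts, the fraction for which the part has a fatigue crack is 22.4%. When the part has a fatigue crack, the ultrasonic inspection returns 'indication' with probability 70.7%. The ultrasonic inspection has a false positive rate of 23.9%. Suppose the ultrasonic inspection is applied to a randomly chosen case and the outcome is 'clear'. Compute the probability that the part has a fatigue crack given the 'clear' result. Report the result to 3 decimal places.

P(H | E) ≈ 0.100

Let H be the event that the part has a fatigue crack. P(H) = 0.224, so P(¬H) = 0.776. With E the 'clear' result, P(E|H) = 0.293 and P(E|¬H) = 0.761.
P(E) = 0.293·0.224 + 0.761·0.776 = 0.065632 + 0.59054 = 0.65617.
By Bayes' theorem, P(H|E) = 0.065632 / 0.65617 = 0.100.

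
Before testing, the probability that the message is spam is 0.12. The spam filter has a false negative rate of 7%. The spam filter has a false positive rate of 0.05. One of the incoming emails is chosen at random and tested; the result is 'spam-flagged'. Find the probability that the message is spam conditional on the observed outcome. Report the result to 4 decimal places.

Write H for 'the message is spam'. Prior odds H:¬H = 0.12/0.88 = 0.13636. For the 'spam-flagged' outcome, the likelihood ratio is 0.93/0.05 = 18.600.
Posterior odds = 0.13636 × 18.600 = 2.5364, so P(H|E) = 2.5364/(1+2.5364) = 0.7172.

P(H | E) ≈ 0.7172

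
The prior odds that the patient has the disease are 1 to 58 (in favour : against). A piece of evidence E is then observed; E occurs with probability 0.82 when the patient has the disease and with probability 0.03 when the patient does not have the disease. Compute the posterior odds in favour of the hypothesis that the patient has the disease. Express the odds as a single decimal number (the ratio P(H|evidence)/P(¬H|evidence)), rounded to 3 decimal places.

Prior odds = 1/58 = 0.017241. In log-odds, ln(0.017241) = -4.0604.
Add log likelihood ratio: ln(27.333) = 3.3081.
Posterior log-odds = -0.75234, so posterior odds = exp(-0.75234) = 0.47126.

Posterior odds ≈ 0.471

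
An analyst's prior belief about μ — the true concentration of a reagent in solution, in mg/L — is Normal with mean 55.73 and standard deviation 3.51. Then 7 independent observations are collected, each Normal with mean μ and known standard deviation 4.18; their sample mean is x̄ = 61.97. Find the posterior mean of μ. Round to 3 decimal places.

Posterior mean ≈ 60.919

Prior precision 1/τ₀² = 1/3.51² = 0.0811682; data precision n/σ² = 7/4.18² = 0.400632.
Posterior precision = 0.0811682 + 0.400632 = 0.481800.
Posterior mean = (0.0811682·55.73 + 0.400632·61.97) / 0.481800 = 60.919.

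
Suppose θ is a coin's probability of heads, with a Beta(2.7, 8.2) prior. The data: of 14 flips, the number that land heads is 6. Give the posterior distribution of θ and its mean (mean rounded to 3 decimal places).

The binomial likelihood is conjugate to the Beta prior: with 6 successes and 8 failures, the posterior is Beta(2.7+6, 8.2+8) = Beta(8.7, 16.2).
E[θ | data] = 8.7/(8.7+16.2) = 0.349.

Posterior: Beta(8.7, 16.2); mean ≈ 0.349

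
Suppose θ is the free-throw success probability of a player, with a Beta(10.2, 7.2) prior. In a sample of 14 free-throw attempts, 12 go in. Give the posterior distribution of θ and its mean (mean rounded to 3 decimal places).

Observing 12 successes and 2 failures updates Beta(10.2, 7.2) by adding the success and failure counts to the two shape parameters: α = 10.2+12 = 22.2, β = 7.2+2 = 9.2.
Posterior mean = α/(α+β) = 22.2/31.4 = 0.707.

Posterior: Beta(22.2, 9.2); mean ≈ 0.707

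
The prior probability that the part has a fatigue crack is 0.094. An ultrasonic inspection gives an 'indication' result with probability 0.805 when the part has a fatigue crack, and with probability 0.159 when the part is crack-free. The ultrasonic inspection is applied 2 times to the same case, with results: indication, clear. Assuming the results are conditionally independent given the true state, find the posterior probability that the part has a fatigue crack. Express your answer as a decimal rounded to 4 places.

Let H be the event that the part has a fatigue crack; start with P(H) = 0.094. P('indication'|H) = 0.805, P('indication'|¬H) = 0.159.
Update on result 1 ('indication'): P(H) ← 0.805·0.0940 / (0.805·0.0940 + 0.159·0.9060) = 0.075670/0.21972 = 0.3444.
Update on result 2 ('clear'): P(H) ← 0.195·0.3444 / (0.195·0.3444 + 0.841·0.6556) = 0.067155/0.61853 = 0.1086.

Posterior P(H) ≈ 0.1086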